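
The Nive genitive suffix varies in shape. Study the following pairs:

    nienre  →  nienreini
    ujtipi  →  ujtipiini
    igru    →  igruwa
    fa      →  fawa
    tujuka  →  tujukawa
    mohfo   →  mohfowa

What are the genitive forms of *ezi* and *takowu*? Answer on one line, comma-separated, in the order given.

eziini, takowuwa

Looking at the last vowel of each stem: -ini when the last vowel of the stem is a front vowel (*nienre*, *ujtipi*); -wa when the last vowel of the stem is a back vowel (*igru*, *fa*, *tujuka*, *mohfo*).
*ezi* — last vowel /i/ (a front vowel) → -ini → *eziini*.
*takowu* — last vowel /u/ (a back vowel) → -wa → *takowuwa*.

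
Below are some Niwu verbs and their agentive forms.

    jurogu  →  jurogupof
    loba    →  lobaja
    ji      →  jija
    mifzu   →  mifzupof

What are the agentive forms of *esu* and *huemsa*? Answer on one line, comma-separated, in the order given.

esupof, huemsaja

The suffix is conditioned by the last vowel: -pof when the last vowel of the stem is a rounded vowel (*jurogu*, *mifzu*); -ja when the last vowel of the stem is an unrounded vowel (*loba*, *ji*).
*esu* — last vowel /u/ (a rounded vowel) → -pof → *esupof*.
The last vowel of *huemsa* is /a/, which is an unrounded vowel, so the suffix is -ja, giving *huemsaja*.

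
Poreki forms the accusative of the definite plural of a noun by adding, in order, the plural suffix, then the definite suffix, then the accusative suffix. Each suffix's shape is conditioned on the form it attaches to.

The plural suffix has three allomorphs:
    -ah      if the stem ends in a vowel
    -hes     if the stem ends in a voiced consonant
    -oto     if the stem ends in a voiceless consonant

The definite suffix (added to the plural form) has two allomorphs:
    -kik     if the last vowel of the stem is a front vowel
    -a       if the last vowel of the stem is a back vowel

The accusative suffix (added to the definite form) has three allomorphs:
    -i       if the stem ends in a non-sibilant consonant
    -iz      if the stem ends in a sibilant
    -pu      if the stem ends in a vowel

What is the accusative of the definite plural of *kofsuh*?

Since the final sound of *kofsuh* is /h/ (a voiceless consonant), it takes -oto, giving *kofsuhoto*.
The plural form *kofsuhoto* — last vowel /o/ (a back vowel) → -a → *kofsuhotoa*.
The final sound of the definite form *kofsuhotoa* is /a/, which is a vowel, so the accusative suffix is -pu, giving *kofsuhotoapu*.

kofsuhotoapu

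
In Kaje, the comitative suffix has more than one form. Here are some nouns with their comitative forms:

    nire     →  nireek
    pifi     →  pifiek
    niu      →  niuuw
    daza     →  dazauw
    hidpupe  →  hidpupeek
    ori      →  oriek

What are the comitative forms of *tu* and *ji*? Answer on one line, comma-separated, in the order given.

tuuw, jiek

The suffix is conditioned by the last vowel: -ek when the last vowel of the stem is a front vowel (*nire*, *pifi*, *hidpupe*, *ori*); -uw when the last vowel of the stem is a back vowel (*niu*, *daza*).
The last vowel of *tu* is /u/, which is a back vowel, so the suffix is -uw, giving *tuuw*.
*ji*: last vowel = /i/, a front vowel → -ek → *jiek*.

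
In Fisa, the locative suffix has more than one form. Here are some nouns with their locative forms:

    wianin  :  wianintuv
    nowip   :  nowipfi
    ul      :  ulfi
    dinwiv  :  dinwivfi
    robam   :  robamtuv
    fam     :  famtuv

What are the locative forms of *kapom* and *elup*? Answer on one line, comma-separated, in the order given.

kapomtuv, elupfi

The suffix is conditioned by the final consonant: -tuv when the stem ends in a nasal (*wianin*, *robam*, *fam*); -fi when the stem ends in a non-nasal consonant (*nowip*, *ul*, *dinwiv*).
Since the final consonant of *kapom* is /m/ (a nasal), it takes -tuv, giving *kapomtuv*.
The final consonant of *elup* is /p/, which is non-nasal, so the suffix is -fi, giving *elupfi*.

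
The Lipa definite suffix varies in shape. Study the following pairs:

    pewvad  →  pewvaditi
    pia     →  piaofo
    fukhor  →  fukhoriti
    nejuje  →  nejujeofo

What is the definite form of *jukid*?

jukiditi

Looking at the final sound of each stem: -iti when the stem ends in a consonant (*pewvad*, *fukhor*); -ofo when the stem ends in a vowel (*pia*, *nejuje*).
*jukid* — final sound /d/ (a consonant) → -iti → *jukiditi*.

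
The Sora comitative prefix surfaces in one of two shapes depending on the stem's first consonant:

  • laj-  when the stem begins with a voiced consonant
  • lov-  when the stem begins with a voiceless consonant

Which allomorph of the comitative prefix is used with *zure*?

laj-

*zure* — first consonant /z/ (voiced) → laj-.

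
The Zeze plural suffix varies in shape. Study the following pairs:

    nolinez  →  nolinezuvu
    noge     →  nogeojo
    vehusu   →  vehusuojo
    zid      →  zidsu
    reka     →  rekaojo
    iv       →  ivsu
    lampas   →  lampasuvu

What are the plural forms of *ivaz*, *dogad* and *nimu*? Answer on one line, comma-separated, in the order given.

ivazuvu, dogadsu, nimuojo

The pattern is sibilance of the final sound: -uvu when the stem ends in a sibilant (*nolinez*, *lampas*); -su when the stem ends in a non-sibilant consonant (*zid*, *iv*); -ojo when the stem ends in a vowel (*noge*, *vehusu*, *reka*).
*ivaz*: final sound = /z/, a sibilant → -uvu → *ivazuvu*.
The final sound of *dogad* is /d/, which is a non-sibilant consonant, so the suffix is -su, giving *dogadsu*.
*nimu*: final sound = /u/, a vowel → -ojo → *nimuojo*.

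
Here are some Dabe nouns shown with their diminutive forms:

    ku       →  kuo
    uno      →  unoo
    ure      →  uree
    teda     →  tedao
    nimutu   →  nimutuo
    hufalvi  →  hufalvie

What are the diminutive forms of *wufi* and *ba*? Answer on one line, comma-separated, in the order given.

wufie, bao

The alternation tracks the last vowel of the stem — -e when the last vowel of the stem is a front vowel (*ure*, *hufalvi*); -o when the last vowel of the stem is a back vowel (*ku*, *uno*, *teda*, *nimutu*).
*wufi*: last vowel = /i/, a front vowel → -e → *wufie*.
*ba*: last vowel = /a/, a back vowel → -o → *bao*.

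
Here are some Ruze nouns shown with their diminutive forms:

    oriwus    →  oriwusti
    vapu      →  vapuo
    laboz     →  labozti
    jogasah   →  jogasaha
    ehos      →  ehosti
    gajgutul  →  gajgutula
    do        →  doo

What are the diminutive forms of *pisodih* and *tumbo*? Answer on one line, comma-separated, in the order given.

Looking at the final sound of each stem: -ti when the stem ends in a sibilant (*oriwus*, *laboz*, *ehos*); -a when the stem ends in a non-sibilant consonant (*jogasah*, *gajgutul*); -o when the stem ends in a vowel (*vapu*, *do*).
*pisodih* — final sound /h/ (a non-sibilant consonant) → -a → *pisodiha*.
Since the final sound of *tumbo* is /o/ (a vowel), it takes -o, giving *tumboo*.

pisodiha, tumboo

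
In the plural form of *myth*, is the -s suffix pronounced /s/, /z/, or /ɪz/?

The stem *myth* ends in a voiceless non-sibilant consonant.
The plural suffix surfaces as /ɪz/ after sibilants, /s/ after other voiceless consonants, and /z/ after other voiced sounds.
So the plural -s on *myth* is pronounced /s/.

/s/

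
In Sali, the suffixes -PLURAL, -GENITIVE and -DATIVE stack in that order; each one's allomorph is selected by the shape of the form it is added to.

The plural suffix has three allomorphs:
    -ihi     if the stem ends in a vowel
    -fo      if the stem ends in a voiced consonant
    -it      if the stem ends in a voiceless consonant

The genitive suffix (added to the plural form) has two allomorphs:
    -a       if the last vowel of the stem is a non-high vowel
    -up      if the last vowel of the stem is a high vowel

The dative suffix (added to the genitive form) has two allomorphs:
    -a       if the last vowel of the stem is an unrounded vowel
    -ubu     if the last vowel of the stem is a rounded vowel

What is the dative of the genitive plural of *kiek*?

kiekitupubu

*kiek*: final sound = /k/, a voiceless consonant → -it → *kiekit*.
The plural form *kiekit*: last vowel = /i/, a high vowel → -up → *kiekitup*.
The last vowel of the genitive form *kiekitup* is /u/, which is a rounded vowel, so the dative suffix is -ubu, giving *kiekitupubu*.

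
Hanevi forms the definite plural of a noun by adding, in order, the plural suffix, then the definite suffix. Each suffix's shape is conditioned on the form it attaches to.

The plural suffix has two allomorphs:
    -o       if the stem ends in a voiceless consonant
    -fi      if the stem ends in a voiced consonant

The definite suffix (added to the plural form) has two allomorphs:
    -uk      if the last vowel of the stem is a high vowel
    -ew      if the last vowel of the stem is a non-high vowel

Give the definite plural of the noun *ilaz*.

ilazfiuk

Since the final consonant of *ilaz* is /z/ (voiced), it takes -fi, giving *ilazfi*.
Since the last vowel of the plural form *ilazfi* is /i/ (a high vowel), it takes -uk, giving *ilazfiuk*.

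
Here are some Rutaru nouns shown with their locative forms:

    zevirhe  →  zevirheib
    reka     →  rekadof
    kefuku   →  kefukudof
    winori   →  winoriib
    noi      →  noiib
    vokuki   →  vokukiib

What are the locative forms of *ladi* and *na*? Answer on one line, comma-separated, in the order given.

The pattern is front/back vowel harmony: -ib when the last vowel of the stem is a front vowel (*zevirhe*, *winori*, *noi*, *vokuki*); -dof when the last vowel of the stem is a back vowel (*reka*, *kefuku*).
*ladi* — last vowel /i/ (a front vowel) → -ib → *ladiib*.
*na*: last vowel = /a/, a back vowel → -dof → *nadof*.

ladiib, nadof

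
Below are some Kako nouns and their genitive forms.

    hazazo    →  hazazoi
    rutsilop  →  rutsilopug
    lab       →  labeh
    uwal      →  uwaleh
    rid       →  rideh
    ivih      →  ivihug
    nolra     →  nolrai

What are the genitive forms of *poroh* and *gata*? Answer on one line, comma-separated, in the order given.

porohug, gatai

The alternation tracks the final sound of the stem — -ug when the stem ends in a voiceless consonant (*rutsilop*, *ivih*); -eh when the stem ends in a voiced consonant (*lab*, *uwal*, *rid*); -i when the stem ends in a vowel (*hazazo*, *nolra*).
*poroh*: final sound = /h/, a voiceless consonant → -ug → *porohug*.
Since the final sound of *gata* is /a/ (a vowel), it takes -i, giving *gatai*.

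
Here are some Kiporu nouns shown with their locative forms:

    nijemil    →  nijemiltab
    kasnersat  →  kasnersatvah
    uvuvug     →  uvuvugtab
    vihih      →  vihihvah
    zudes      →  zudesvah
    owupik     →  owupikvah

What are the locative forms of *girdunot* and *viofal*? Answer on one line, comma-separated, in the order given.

The pattern is voicing of the final consonant: -vah when the stem ends in a voiceless consonant (*kasnersat*, *vihih*, *zudes*, *owupik*); -tab when the stem ends in a voiced consonant (*nijemil*, *uvuvug*).
Since the final consonant of *girdunot* is /t/ (voiceless), it takes -vah, giving *girdunotvah*.
The final consonant of *viofal* is /l/, which is voiced, so the suffix is -tab, giving *viofaltab*.

girdunotvah, viofaltab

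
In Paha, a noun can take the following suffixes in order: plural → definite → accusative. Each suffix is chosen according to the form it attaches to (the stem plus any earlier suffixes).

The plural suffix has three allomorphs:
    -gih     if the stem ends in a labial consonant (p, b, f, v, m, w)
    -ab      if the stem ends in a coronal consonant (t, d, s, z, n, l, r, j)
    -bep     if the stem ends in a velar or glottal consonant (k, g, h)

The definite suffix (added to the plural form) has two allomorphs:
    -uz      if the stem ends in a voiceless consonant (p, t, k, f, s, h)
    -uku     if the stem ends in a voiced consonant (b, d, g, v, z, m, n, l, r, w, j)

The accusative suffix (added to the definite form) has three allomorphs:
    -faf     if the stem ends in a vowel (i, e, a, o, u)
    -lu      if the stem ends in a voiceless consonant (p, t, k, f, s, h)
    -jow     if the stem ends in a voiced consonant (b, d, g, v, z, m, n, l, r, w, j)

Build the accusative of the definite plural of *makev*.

makevgihuzjow

The final consonant of *makev* is /v/, which is labial, so the plural suffix is -gih, giving *makevgih*.
The final consonant of the plural form *makevgih* is /h/, which is voiceless, so the definite suffix is -uz, giving *makevgihuz*.
Since the final sound of the definite form *makevgihuz* is /z/ (a voiced consonant), it takes -jow, giving *makevgihuzjow*.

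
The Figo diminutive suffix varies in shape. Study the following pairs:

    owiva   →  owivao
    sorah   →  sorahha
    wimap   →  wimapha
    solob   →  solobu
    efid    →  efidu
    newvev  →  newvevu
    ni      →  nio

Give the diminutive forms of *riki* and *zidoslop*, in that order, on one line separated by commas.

Looking at the final sound of each stem: -ha when the stem ends in a voiceless consonant (*sorah*, *wimap*); -u when the stem ends in a voiced consonant (*solob*, *efid*, *newvev*); -o when the stem ends in a vowel (*owiva*, *ni*).
The final sound of *riki* is /i/, which is a vowel, so the suffix is -o, giving *rikio*.
The final sound of *zidoslop* is /p/, which is a voiceless consonant, so the suffix is -ha, giving *zidoslopha*.

rikio, zidoslopha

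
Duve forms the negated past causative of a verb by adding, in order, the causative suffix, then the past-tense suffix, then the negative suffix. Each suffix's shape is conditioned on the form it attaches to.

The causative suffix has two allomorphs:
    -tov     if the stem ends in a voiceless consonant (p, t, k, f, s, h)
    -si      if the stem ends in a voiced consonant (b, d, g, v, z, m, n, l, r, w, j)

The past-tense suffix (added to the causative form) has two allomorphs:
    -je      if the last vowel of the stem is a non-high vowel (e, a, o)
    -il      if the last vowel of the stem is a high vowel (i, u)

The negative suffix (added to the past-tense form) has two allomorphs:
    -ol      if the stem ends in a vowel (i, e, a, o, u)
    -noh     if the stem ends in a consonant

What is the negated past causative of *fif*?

fiftovjeol

Since the final consonant of *fif* is /f/ (voiceless), it takes -tov, giving *fiftov*.
Since the last vowel of the causative form *fiftov* is /o/ (a non-high vowel), it takes -je, giving *fiftovje*.
The past-tense form *fiftovje*: final sound = /e/, a vowel → -ol → *fiftovjeol*.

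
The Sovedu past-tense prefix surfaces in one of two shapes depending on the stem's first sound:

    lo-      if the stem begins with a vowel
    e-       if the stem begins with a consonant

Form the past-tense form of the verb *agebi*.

loagebi

*agebi* — first sound /a/ (a vowel) → lo- → *loagebi*.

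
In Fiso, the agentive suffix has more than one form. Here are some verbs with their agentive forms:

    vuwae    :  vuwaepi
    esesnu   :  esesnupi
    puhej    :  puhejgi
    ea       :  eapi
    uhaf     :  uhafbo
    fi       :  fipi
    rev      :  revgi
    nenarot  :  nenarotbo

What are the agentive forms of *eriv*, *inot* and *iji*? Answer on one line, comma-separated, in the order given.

The suffix is conditioned by the final sound: -bo when the stem ends in a voiceless consonant (*uhaf*, *nenarot*); -gi when the stem ends in a voiced consonant (*puhej*, *rev*); -pi when the stem ends in a vowel (*vuwae*, *esesnu*, *ea*, *fi*).
The final sound of *eriv* is /v/, which is a voiced consonant, so the suffix is -gi, giving *erivgi*.
The final sound of *inot* is /t/, which is a voiceless consonant, so the suffix is -bo, giving *inotbo*.
Since the final sound of *iji* is /i/ (a vowel), it takes -pi, giving *ijipi*.

erivgi, inotbo, ijipi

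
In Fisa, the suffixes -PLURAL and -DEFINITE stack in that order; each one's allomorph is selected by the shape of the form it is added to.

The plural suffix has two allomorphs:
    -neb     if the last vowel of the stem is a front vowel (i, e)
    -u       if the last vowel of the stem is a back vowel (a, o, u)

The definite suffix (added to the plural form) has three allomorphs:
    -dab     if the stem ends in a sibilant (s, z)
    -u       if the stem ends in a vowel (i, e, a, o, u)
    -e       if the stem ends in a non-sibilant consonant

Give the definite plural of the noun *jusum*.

jusumuu

The last vowel of *jusum* is /u/, which is a back vowel, so the plural suffix is -u, giving *jusumu*.
Since the final sound of the plural form *jusumu* is /u/ (a vowel), it takes -u, giving *jusumuu*.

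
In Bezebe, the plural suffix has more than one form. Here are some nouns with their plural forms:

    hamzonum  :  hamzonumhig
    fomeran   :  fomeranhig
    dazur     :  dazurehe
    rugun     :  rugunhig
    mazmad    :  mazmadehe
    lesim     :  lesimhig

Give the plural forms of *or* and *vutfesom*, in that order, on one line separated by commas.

The suffix is conditioned by the final consonant: -hig when the stem ends in a nasal (*hamzonum*, *fomeran*, *rugun*, *lesim*); -ehe when the stem ends in a non-nasal consonant (*dazur*, *mazmad*).
*or* — final consonant /r/ (non-nasal) → -ehe → *orehe*.
*vutfesom*: final consonant = /m/, a nasal → -hig → *vutfesomhig*.

orehe, vutfesomhig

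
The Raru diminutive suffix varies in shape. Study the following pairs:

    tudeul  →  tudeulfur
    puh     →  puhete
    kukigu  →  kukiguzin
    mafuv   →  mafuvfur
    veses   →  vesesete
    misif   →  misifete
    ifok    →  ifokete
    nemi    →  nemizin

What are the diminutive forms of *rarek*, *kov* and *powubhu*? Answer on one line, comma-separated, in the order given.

The suffix is conditioned by the final sound: -ete when the stem ends in a voiceless consonant (*puh*, *veses*, *misif*, *ifok*); -fur when the stem ends in a voiced consonant (*tudeul*, *mafuv*); -zin when the stem ends in a vowel (*kukigu*, *nemi*).
*rarek* — final sound /k/ (a voiceless consonant) → -ete → *rarekete*.
The final sound of *kov* is /v/, which is a voiced consonant, so the suffix is -fur, giving *kovfur*.
*powubhu*: final sound = /u/, a vowel → -zin → *powubhuzin*.

rarekete, kovfur, powubhuzin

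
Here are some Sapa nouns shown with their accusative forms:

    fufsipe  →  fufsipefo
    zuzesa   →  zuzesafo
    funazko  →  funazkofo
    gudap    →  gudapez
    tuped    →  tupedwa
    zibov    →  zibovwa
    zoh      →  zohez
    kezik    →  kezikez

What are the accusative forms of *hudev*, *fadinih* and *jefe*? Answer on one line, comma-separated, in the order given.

hudevwa, fadinihez, jefefo

Looking at the final sound of each stem: -ez when the stem ends in a voiceless consonant (*gudap*, *zoh*, *kezik*); -wa when the stem ends in a voiced consonant (*tuped*, *zibov*); -fo when the stem ends in a vowel (*fufsipe*, *zuzesa*, *funazko*).
The final sound of *hudev* is /v/, which is a voiced consonant, so the suffix is -wa, giving *hudevwa*.
Since the final sound of *fadinih* is /h/ (a voiceless consonant), it takes -ez, giving *fadinihez*.
Since the final sound of *jefe* is /e/ (a vowel), it takes -fo, giving *jefefo*.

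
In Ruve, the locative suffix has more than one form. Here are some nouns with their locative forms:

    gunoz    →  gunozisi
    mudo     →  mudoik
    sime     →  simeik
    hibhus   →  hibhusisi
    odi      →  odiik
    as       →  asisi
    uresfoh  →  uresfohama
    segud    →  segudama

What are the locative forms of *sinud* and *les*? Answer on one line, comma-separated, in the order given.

sinudama, lesisi

Looking at the final sound of each stem: -isi when the stem ends in a sibilant (*gunoz*, *hibhus*, *as*); -ama when the stem ends in a non-sibilant consonant (*uresfoh*, *segud*); -ik when the stem ends in a vowel (*mudo*, *sime*, *odi*).
The final sound of *sinud* is /d/, which is a non-sibilant consonant, so the suffix is -ama, giving *sinudama*.
Since the final sound of *les* is /s/ (a sibilant), it takes -isi, giving *lesisi*.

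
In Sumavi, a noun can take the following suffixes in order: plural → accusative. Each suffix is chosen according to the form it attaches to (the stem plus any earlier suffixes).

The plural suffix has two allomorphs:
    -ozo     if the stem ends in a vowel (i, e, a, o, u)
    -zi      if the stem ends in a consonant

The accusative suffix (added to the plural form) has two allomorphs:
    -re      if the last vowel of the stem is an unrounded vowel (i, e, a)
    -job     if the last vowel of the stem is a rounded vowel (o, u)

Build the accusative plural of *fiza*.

fizaozojob

*fiza*: final sound = /a/, a vowel → -ozo → *fizaozo*.
The plural form *fizaozo*: last vowel = /o/, a rounded vowel → -job → *fizaozojob*.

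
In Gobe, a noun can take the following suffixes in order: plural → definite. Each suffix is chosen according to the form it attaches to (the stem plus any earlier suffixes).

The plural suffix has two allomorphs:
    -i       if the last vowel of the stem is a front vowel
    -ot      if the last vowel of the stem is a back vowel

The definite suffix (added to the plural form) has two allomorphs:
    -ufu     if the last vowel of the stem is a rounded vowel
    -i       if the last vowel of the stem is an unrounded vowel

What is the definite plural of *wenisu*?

wenisuotufu

*wenisu* — last vowel /u/ (a back vowel) → -ot → *wenisuot*.
The plural form *wenisuot*: last vowel = /o/, a rounded vowel → -ufu → *wenisuotufu*.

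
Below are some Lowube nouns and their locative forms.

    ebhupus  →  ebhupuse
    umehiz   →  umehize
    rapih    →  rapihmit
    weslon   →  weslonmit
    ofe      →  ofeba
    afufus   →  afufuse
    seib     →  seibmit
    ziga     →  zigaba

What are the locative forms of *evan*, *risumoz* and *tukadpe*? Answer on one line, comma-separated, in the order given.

evanmit, risumoze, tukadpeba

Looking at the final sound of each stem: -e when the stem ends in a sibilant (*ebhupus*, *umehiz*, *afufus*); -mit when the stem ends in a non-sibilant consonant (*rapih*, *weslon*, *seib*); -ba when the stem ends in a vowel (*ofe*, *ziga*).
*evan*: final sound = /n/, a non-sibilant consonant → -mit → *evanmit*.
*risumoz*: final sound = /z/, a sibilant → -e → *risumoze*.
Since the final sound of *tukadpe* is /e/ (a vowel), it takes -ba, giving *tukadpeba*.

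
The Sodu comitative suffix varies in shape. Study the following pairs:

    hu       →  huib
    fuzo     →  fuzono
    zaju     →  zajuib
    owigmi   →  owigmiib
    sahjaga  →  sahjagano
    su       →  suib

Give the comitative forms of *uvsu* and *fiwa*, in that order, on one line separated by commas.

The alternation tracks the last vowel of the stem — -ib when the last vowel of the stem is a high vowel (*hu*, *zaju*, *owigmi*, *su*); -no when the last vowel of the stem is a non-high vowel (*fuzo*, *sahjaga*).
Since the last vowel of *uvsu* is /u/ (a high vowel), it takes -ib, giving *uvsuib*.
*fiwa*: last vowel = /a/, a non-high vowel → -no → *fiwano*.

uvsuib, fiwano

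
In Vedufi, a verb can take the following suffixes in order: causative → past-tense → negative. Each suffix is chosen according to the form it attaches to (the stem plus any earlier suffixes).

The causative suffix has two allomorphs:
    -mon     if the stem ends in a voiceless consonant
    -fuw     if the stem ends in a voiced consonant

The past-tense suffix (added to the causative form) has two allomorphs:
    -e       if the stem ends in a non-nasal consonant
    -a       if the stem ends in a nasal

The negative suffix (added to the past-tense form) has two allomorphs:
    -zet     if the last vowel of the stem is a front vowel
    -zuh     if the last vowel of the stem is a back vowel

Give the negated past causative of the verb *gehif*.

gehifmonazuh

Since the final consonant of *gehif* is /f/ (voiceless), it takes -mon, giving *gehifmon*.
The causative form *gehifmon*: final consonant = /n/, a nasal → -a → *gehifmona*.
The past-tense form *gehifmona*: last vowel = /a/, a back vowel → -zuh → *gehifmonazuh*.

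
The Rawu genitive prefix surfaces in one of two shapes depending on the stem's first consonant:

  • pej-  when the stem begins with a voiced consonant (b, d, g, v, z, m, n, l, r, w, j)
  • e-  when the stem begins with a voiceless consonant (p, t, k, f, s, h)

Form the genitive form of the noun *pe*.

epe

*pe*: first consonant = /p/, voiceless → e- → *epe*.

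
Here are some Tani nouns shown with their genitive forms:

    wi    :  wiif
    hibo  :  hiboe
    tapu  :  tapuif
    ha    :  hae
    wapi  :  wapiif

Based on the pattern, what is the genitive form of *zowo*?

zowoe

The suffix is conditioned by the last vowel: -if when the last vowel of the stem is a high vowel (*wi*, *tapu*, *wapi*); -e when the last vowel of the stem is a non-high vowel (*hibo*, *ha*).
*zowo* — last vowel /o/ (a non-high vowel) → -e → *zowoe*.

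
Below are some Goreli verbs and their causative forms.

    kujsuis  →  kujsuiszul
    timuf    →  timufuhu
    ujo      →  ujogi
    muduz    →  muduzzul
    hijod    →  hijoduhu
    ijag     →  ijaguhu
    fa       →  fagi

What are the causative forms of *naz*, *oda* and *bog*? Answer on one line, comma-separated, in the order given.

Looking at the final sound of each stem: -zul when the stem ends in a sibilant (*kujsuis*, *muduz*); -uhu when the stem ends in a non-sibilant consonant (*timuf*, *hijod*, *ijag*); -gi when the stem ends in a vowel (*ujo*, *fa*).
Since the final sound of *naz* is /z/ (a sibilant), it takes -zul, giving *nazzul*.
*oda*: final sound = /a/, a vowel → -gi → *odagi*.
*bog*: final sound = /g/, a non-sibilant consonant → -uhu → *boguhu*.

nazzul, odagi, boguhu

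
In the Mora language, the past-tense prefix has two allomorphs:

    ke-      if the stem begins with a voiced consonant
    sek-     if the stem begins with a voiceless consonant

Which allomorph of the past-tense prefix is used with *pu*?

*pu* — first consonant /p/ (voiceless) → sek-.

sek-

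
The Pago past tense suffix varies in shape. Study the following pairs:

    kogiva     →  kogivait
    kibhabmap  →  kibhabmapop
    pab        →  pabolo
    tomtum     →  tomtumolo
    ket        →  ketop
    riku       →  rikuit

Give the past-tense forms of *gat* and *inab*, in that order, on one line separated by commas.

gatop, inabolo

The pattern is voicing of the final sound: -op when the stem ends in a voiceless consonant (*kibhabmap*, *ket*); -olo when the stem ends in a voiced consonant (*pab*, *tomtum*); -it when the stem ends in a vowel (*kogiva*, *riku*).
The final sound of *gat* is /t/, which is a voiceless consonant, so the suffix is -op, giving *gatop*.
*inab*: final sound = /b/, a voiced consonant → -olo → *inabolo*.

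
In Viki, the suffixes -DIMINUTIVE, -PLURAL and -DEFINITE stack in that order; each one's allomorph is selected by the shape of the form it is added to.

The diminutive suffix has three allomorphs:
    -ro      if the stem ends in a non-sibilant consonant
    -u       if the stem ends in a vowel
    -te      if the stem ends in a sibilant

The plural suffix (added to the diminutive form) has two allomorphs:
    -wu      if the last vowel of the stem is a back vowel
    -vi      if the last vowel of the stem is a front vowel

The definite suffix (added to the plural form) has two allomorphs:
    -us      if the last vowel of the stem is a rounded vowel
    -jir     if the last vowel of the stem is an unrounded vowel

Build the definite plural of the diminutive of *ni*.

Since the final sound of *ni* is /i/ (a vowel), it takes -u, giving *niu*.
The last vowel of the diminutive form *niu* is /u/, which is a back vowel, so the plural suffix is -wu, giving *niuwu*.
Since the last vowel of the plural form *niuwu* is /u/ (a rounded vowel), it takes -us, giving *niuwuus*.

niuwuus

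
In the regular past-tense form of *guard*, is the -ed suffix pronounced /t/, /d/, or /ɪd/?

/ɪd/

The stem *guard* ends in /t/ or /d/.
The -ed suffix is realized as /ɪd/ after /t, d/; as /t/ after other voiceless consonants; and as /d/ after other voiced sounds.
So -ed on *guard* is pronounced /ɪd/.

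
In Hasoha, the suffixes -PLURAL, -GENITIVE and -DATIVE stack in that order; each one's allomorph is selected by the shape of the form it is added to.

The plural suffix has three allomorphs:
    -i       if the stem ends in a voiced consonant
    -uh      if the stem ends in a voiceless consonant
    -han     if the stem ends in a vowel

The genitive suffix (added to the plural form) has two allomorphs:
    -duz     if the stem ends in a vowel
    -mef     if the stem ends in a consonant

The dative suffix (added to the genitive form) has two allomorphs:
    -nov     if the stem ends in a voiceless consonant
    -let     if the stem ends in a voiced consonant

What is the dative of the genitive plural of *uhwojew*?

*uhwojew* — final sound /w/ (a voiced consonant) → -i → *uhwojewi*.
The plural form *uhwojewi*: final sound = /i/, a vowel → -duz → *uhwojewiduz*.
The genitive form *uhwojewiduz*: final consonant = /z/, voiced → -let → *uhwojewiduzlet*.

uhwojewiduzlet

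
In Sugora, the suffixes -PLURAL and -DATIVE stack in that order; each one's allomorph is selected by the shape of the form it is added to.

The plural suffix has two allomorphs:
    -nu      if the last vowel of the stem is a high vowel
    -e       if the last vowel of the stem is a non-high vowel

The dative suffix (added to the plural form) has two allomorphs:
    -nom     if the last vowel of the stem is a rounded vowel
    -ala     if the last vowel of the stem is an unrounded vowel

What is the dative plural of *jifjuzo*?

The last vowel of *jifjuzo* is /o/, which is a non-high vowel, so the plural suffix is -e, giving *jifjuzoe*.
The plural form *jifjuzoe* — last vowel /e/ (an unrounded vowel) → -ala → *jifjuzoeala*.

jifjuzoeala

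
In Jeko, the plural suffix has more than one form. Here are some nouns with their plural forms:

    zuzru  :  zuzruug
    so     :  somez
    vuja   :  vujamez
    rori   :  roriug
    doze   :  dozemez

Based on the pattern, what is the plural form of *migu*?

miguug

The pattern is height harmony: -ug when the last vowel of the stem is a high vowel (*zuzru*, *rori*); -mez when the last vowel of the stem is a non-high vowel (*so*, *vuja*, *doze*).
Since the last vowel of *migu* is /u/ (a high vowel), it takes -ug, giving *miguug*.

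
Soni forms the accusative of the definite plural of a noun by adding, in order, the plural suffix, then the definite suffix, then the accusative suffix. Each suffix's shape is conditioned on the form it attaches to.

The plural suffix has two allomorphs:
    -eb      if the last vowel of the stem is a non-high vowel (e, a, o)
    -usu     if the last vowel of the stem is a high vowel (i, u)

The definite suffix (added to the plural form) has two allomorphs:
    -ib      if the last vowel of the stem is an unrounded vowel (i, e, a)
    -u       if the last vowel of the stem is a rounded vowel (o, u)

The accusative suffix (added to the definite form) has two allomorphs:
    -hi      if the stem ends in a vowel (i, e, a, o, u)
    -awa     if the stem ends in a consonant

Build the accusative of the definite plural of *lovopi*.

*lovopi*: last vowel = /i/, a high vowel → -usu → *lovopiusu*.
The plural form *lovopiusu*: last vowel = /u/, a rounded vowel → -u → *lovopiusuu*.
The definite form *lovopiusuu* — final sound /u/ (a vowel) → -hi → *lovopiusuuhi*.

lovopiusuuhi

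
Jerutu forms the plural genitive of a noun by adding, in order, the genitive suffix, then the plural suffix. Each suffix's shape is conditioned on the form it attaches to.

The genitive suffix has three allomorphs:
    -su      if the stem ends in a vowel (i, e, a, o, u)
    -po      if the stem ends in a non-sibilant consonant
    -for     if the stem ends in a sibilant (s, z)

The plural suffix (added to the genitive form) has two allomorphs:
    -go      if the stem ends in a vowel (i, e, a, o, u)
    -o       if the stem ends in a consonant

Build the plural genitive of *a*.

asugo

*a* — final sound /a/ (a vowel) → -su → *asu*.
The final sound of the genitive form *asu* is /u/, which is a vowel, so the plural suffix is -go, giving *asugo*.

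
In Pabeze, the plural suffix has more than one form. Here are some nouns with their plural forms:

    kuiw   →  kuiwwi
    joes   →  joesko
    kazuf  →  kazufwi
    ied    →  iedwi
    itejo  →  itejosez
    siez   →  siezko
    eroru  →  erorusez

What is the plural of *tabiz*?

tabizko

The suffix is conditioned by the final sound: -ko when the stem ends in a sibilant (*joes*, *siez*); -wi when the stem ends in a non-sibilant consonant (*kuiw*, *kazuf*, *ied*); -sez when the stem ends in a vowel (*itejo*, *eroru*).
*tabiz* — final sound /z/ (a sibilant) → -ko → *tabizko*.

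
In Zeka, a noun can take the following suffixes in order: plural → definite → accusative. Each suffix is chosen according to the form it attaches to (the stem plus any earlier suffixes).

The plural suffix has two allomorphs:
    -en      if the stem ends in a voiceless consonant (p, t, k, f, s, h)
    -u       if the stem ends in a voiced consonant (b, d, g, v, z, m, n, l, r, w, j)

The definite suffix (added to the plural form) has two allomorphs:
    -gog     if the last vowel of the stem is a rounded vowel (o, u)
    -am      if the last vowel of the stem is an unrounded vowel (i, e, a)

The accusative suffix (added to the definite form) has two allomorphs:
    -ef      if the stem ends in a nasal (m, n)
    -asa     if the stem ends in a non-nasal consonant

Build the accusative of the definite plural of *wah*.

*wah*: final consonant = /h/, voiceless → -en → *wahen*.
The plural form *wahen* — last vowel /e/ (an unrounded vowel) → -am → *wahenam*.
The definite form *wahenam*: final consonant = /m/, a nasal → -ef → *wahenamef*.

wahenamef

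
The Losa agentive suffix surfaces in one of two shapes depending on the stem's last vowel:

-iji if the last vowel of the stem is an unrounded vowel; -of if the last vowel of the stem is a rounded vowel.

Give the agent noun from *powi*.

powiiji

*powi* — last vowel /i/ (an unrounded vowel) → -iji → *powiiji*.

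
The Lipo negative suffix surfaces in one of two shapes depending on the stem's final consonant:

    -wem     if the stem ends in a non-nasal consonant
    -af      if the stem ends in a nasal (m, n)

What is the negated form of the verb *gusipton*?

gusiptonaf

The final consonant of *gusipton* is /n/, which is a nasal, so the suffix is -af, giving *gusiptonaf*.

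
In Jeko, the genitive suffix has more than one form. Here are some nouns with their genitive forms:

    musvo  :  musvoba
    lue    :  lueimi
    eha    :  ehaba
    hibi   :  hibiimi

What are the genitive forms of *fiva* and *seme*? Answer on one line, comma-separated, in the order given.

The alternation tracks the last vowel of the stem — -imi when the last vowel of the stem is a front vowel (*lue*, *hibi*); -ba when the last vowel of the stem is a back vowel (*musvo*, *eha*).
*fiva* — last vowel /a/ (a back vowel) → -ba → *fivaba*.
*seme* — last vowel /e/ (a front vowel) → -imi → *semeimi*.

fivaba, semeimi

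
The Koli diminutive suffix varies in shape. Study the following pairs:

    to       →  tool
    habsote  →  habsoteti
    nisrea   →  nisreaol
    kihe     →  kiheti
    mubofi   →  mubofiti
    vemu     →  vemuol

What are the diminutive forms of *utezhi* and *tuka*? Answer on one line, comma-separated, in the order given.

The suffix is conditioned by the last vowel: -ti when the last vowel of the stem is a front vowel (*habsote*, *kihe*, *mubofi*); -ol when the last vowel of the stem is a back vowel (*to*, *nisrea*, *vemu*).
*utezhi* — last vowel /i/ (a front vowel) → -ti → *utezhiti*.
*tuka*: last vowel = /a/, a back vowel → -ol → *tukaol*.

utezhiti, tukaol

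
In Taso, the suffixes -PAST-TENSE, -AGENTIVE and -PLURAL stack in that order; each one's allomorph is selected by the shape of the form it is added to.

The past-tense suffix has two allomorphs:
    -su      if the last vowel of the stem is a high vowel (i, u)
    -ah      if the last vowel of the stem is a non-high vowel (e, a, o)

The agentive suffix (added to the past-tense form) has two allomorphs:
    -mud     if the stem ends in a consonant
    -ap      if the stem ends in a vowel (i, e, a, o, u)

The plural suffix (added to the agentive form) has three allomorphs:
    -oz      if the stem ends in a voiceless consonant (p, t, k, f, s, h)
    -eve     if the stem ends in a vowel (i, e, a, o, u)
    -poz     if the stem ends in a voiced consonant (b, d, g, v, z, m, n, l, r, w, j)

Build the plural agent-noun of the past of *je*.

Since the last vowel of *je* is /e/ (a non-high vowel), it takes -ah, giving *jeah*.
The final sound of the past-tense form *jeah* is /h/, which is a consonant, so the agentive suffix is -mud, giving *jeahmud*.
The agentive form *jeahmud* — final sound /d/ (a voiced consonant) → -poz → *jeahmudpoz*.

jeahmudpoz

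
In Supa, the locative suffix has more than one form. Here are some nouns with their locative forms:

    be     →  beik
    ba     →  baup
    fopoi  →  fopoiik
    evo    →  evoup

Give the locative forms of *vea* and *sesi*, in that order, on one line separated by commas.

veaup, sesiik

The pattern is front/back vowel harmony: -ik when the last vowel of the stem is a front vowel (*be*, *fopoi*); -up when the last vowel of the stem is a back vowel (*ba*, *evo*).
*vea* — last vowel /a/ (a back vowel) → -up → *veaup*.
Since the last vowel of *sesi* is /i/ (a front vowel), it takes -ik, giving *sesiik*.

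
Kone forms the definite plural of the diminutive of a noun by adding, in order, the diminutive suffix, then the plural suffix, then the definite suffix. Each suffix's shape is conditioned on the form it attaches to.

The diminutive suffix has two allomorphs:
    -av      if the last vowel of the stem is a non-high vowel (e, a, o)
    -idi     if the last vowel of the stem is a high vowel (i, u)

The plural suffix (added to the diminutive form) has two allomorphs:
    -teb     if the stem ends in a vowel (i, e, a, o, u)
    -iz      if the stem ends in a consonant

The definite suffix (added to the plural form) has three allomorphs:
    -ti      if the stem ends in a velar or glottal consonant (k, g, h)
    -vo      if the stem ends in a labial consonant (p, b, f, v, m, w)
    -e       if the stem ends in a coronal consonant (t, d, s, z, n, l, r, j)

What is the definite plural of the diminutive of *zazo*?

zazoavize

The last vowel of *zazo* is /o/, which is a non-high vowel, so the diminutive suffix is -av, giving *zazoav*.
Since the final sound of the diminutive form *zazoav* is /v/ (a consonant), it takes -iz, giving *zazoaviz*.
The plural form *zazoaviz* — final consonant /z/ (coronal) → -e → *zazoavize*.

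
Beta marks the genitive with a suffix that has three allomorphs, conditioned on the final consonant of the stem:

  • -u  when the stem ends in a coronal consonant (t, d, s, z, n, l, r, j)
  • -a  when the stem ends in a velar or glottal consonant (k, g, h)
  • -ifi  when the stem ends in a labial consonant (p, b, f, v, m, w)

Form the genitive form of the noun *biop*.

biopifi

The final consonant of *biop* is /p/, which is labial, so the suffix is -ifi, giving *biopifi*.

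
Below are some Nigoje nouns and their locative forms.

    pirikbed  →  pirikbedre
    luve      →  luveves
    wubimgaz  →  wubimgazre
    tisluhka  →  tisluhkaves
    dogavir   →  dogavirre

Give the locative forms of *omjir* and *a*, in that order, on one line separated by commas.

Looking at the final sound of each stem: -re when the stem ends in a consonant (*pirikbed*, *wubimgaz*, *dogavir*); -ves when the stem ends in a vowel (*luve*, *tisluhka*).
*omjir* — final sound /r/ (a consonant) → -re → *omjirre*.
Since the final sound of *a* is /a/ (a vowel), it takes -ves, giving *aves*.

omjirre, aves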